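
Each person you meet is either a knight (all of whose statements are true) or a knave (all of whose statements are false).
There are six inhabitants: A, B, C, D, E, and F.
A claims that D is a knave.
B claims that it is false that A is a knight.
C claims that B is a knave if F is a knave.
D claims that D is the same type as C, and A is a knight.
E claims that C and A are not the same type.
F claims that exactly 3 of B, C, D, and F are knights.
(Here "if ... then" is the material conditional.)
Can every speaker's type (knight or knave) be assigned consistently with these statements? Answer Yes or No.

One consistent assignment: A=knight, B=knave, C=knight, D=knave, E=knave, F=knave.

Yes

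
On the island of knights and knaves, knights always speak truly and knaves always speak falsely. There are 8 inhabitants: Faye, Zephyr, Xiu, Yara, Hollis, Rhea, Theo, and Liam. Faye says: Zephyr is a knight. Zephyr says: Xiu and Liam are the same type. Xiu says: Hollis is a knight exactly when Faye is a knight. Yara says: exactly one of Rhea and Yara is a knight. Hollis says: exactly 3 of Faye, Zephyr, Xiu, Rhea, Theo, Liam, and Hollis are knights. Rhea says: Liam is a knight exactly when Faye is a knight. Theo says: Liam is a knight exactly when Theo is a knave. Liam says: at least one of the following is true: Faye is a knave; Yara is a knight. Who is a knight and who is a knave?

Faye is a knight, and the claim "Zephyr is a knight" is indeed True.
Zephyr is a knight; "Xiu and Liam are the same type" is True, as required.
Since Xiu is a knave, "Hollis is a knight exactly when Faye is a knight" needs to be False, which holds.
Yara (knave): "exactly one of Rhea and Yara is a knight" — False. ✓
Since Hollis is a knave, "exactly 3 of Faye, Zephyr, Xiu, Rhea, Theo, Liam, and Hollis are knights" needs to be False, which holds.
As a knave, Rhea's statement "Liam is a knight exactly when Faye is a knight" should be False; it is.
Theo is a knave, so "Liam is a knight exactly when Theo is a knave" must be False — and it is.
Liam is a knave, and the claim "at least one of the following is true: Faye is a knave; Yara is a knight" is indeed False.

Faye is a knight, Zephyr is a knight, Xiu is a knave, Yara is a knave, Hollis is a knave, Rhea is a knave, Theo is a knave, and Liam is a knave.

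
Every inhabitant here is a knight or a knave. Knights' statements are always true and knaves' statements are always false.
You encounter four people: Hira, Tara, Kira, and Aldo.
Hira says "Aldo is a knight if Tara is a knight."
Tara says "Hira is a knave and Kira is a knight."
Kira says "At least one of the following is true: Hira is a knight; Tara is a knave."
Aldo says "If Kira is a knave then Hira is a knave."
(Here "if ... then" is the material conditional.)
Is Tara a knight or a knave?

Tara is a knave.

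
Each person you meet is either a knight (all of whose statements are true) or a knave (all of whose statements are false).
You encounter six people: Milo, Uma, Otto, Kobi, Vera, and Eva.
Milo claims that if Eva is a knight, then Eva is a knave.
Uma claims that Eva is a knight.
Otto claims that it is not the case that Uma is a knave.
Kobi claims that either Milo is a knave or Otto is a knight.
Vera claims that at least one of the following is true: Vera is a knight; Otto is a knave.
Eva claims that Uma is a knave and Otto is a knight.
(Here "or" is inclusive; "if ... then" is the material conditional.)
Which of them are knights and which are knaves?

Milo is a knight, Uma is a knave, Otto is a knave, Kobi is a knave, Vera is a knight, and Eva is a knave.

Milo is a knight, and the claim "if Eva is a knight, then Eva is a knave" is indeed true.
Since Uma is a knave, "Eva is a knight" needs to be False, which holds.
Otto is a knave, so "it is not the case that Uma is a knave" must be False — and it is.
Kobi (knave): "either Milo is a knave or Otto is a knight" — False. ✓
Since Vera is a knight, "at least one of the following is true: Vera is a knight; Otto is a knave" needs to be true, which holds.
Eva is a knave, so "Uma is a knave and Otto is a knight" must be False — and it is.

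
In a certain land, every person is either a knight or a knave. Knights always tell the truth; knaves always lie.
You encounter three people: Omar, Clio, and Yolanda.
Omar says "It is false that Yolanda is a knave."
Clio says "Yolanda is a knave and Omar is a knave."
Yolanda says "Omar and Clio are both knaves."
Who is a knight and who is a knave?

Omar is a knave, Clio is a knight, and Yolanda is a knave.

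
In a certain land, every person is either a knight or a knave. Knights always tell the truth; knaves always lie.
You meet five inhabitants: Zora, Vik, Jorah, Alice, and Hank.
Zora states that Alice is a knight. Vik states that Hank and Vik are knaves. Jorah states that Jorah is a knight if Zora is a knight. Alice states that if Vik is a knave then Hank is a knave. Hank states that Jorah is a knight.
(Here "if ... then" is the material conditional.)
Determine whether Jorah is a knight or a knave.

Jorah is a knight.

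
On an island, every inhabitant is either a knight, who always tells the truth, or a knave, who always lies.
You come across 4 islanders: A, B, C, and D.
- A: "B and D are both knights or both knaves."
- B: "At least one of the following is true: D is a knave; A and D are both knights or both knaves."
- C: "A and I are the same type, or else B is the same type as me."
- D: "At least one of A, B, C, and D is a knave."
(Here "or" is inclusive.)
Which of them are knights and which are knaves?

A is a knight, B is a knight, C is a knave, and D is a knight.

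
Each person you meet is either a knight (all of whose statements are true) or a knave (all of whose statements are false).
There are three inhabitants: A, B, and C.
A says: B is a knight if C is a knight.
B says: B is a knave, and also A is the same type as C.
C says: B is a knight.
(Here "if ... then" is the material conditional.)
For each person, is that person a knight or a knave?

A is a knight, B is a knave, and C is a knave.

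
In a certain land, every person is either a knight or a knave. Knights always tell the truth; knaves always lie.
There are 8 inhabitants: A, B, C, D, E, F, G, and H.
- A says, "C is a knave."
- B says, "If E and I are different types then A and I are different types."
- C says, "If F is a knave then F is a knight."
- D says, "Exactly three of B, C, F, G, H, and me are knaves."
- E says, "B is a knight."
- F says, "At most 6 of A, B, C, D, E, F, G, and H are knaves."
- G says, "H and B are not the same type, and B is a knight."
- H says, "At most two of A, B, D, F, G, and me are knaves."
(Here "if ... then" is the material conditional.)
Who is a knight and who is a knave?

A is a knave; "C is a knave" is False, as required.
Since B is a knight, "if E and I are different types then A and I are different types" needs to be true, which holds.
C is a knight; "if F is a knave then F is a knight" is true, as required.
D (knave): "exactly three of B, C, F, G, H, and me are knaves" — False. ✓
E (knight): "B is a knight" — true. ✓
Since F is a knight, "at most 6 of A, B, C, D, E, F, G, and H are knaves" needs to be true, which holds.
G (knight): "H and B are not the same type, and B is a knight" — true. ✓
Since H is a knave, "at most two of A, B, D, F, G, and me are knaves" needs to be False, which holds.

A is a knave, B is a knight, C is a knight, D is a knave, E is a knight, F is a knight, G is a knight, and H is a knave.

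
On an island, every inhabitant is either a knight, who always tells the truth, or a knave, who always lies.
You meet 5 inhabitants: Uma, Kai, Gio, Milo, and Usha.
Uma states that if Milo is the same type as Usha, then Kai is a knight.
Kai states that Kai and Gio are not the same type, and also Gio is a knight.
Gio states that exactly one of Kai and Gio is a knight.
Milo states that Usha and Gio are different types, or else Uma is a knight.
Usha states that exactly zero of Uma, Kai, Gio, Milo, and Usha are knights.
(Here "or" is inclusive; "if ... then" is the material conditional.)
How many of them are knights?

2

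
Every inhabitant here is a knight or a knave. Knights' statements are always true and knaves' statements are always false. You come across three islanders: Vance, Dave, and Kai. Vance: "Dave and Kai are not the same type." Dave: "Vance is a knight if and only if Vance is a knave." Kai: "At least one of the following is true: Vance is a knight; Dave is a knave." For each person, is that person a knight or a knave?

Vance is a knight, and the claim "Dave and Kai are not the same type" is indeed true.
Dave is a knave; "Vance is a knight if and only if Vance is a knave" is false, as required.
Kai is a knight, so "at least one of the following is true: Vance is a knight; Dave is a knave" must be true — and it is.

Vance is a knight, Dave is a knave, and Kai is a knight.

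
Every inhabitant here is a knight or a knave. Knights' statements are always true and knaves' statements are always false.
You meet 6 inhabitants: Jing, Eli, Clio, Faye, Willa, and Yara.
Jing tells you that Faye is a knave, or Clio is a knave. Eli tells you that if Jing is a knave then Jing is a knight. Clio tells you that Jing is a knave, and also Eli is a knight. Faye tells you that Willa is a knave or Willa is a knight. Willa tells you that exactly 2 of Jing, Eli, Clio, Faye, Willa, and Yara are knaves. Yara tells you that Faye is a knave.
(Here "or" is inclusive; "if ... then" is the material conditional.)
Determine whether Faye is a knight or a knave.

Consistent assignments: {Jing=knight, Eli=knight, Clio=knave, Faye=knight, Willa=knight, Yara=knave}; {Jing=knight, Eli=knight, Clio=knave, Faye=knight, Willa=knave, Yara=knave}
In every consistent assignment, Faye is a knight.

Faye is a knight.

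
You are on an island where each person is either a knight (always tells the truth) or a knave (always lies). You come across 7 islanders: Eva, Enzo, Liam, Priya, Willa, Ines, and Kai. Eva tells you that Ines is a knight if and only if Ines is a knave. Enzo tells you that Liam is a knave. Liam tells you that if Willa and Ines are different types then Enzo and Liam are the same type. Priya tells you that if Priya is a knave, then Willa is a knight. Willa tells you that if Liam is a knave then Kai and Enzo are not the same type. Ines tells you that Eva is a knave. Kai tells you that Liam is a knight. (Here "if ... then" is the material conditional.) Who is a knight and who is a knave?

Eva is a knave, and the claim "Ines is a knight if and only if Ines is a knave" is indeed false.
Since Enzo is a knave, "Liam is a knave" needs to be false, which holds.
Since Liam is a knight, "if Willa and Ines are different types then Enzo and Liam are the same type" needs to be true, which holds.
Priya (knight): "if Priya is a knave, then Willa is a knight" — true. ✓
Willa (knight): "if Liam is a knave then Kai and Enzo are not the same type" — true. ✓
Ines (knight): "Eva is a knave" — true. ✓
As a knight, Kai's statement "Liam is a knight" should be true; it is.

Eva is a knave, Enzo is a knave, Liam is a knight, Priya is a knight, Willa is a knight, Ines is a knight, and Kai is a knight.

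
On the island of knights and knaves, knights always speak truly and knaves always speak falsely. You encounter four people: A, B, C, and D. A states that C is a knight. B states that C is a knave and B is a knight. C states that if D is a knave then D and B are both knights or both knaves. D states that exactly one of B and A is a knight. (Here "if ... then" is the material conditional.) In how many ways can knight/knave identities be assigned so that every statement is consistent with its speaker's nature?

Consistent assignments:
  A=knight, B=knave, C=knight, D=knight

1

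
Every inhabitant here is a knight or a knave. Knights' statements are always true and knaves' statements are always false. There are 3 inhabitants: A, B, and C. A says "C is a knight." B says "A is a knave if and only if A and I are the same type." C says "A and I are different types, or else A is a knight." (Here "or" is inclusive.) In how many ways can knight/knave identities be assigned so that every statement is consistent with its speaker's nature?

0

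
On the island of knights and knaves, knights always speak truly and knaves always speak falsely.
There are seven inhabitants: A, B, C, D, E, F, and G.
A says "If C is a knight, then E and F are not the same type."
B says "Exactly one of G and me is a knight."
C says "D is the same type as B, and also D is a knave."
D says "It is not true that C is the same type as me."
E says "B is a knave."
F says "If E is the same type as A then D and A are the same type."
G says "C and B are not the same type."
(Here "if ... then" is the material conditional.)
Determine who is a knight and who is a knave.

A is a knight, so "if C is a knight, then E and F are not the same type" must be True — and it is.
As a knave, B's statement "exactly one of G and me is a knight" should be False; it is.
C is a knave; "D is the same type as B, and also D is a knave" is False, as required.
As a knight, D's statement "it is not true that C is the same type as me" should be True; it is.
E (knight): "B is a knave" — True. ✓
F is a knight; "if E is the same type as A then D and A are the same type" is True, as required.
G is a knave; "C and B are not the same type" is False, as required.

A is a knight, B is a knave, C is a knave, D is a knight, E is a knight, F is a knight, and G is a knave.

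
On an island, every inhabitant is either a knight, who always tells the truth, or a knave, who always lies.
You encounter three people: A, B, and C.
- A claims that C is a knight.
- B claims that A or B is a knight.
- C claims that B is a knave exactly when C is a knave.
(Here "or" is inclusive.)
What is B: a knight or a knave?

B is a knight.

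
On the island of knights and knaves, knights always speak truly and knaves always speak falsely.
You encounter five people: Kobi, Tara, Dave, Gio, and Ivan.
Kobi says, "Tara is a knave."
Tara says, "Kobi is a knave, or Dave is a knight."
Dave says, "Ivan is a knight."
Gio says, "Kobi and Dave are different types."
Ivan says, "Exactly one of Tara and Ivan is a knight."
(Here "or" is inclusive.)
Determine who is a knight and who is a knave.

Kobi is a knight, Tara is a knave, Dave is a knave, Gio is a knight, and Ivan is a knave.

Suppose Kobi is a knave. Then Kobi's statement "Tara is a knave" would have to be false. Checking the 16 ways to assign the others, none is consistent with every speaker.
(For instance, with Tara=knave, Dave=knave, Gio=knight, Ivan=knave, Kobi's claim "Tara is a knave" comes out true where it would need to be false.)
So Kobi must be a knight, making "Tara is a knave" true. Taking Kobi=knight, Tara=knave, Dave=knave, Gio=knight, Ivan=knave, each remaining statement checks out:
  Tara (knave): "Kobi is a knave, or Dave is a knight" — false. ✓
  Dave (knave): "Ivan is a knight" — false. ✓
  Gio (knight): "Kobi and Dave are different types" — true. ✓
  Ivan (knave): "exactly one of Tara and Ivan is a knight" — false. ✓
This is the unique consistent assignment.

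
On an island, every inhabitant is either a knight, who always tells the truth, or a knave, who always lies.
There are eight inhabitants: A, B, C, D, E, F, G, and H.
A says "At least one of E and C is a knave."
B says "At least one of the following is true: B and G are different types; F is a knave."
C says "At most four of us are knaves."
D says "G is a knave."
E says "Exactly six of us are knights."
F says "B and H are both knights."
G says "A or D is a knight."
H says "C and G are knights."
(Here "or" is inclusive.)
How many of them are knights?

The unique consistent assignment is A=knight, B=knight, C=knave, D=knave, E=knave, F=knave, G=knight, H=knave.
That has 3 knights.

3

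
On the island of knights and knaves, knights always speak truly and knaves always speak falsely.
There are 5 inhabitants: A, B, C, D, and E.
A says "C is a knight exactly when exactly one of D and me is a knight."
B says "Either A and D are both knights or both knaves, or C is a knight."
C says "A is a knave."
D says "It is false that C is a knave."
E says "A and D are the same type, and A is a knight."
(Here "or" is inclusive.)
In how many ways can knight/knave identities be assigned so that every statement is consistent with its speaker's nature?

0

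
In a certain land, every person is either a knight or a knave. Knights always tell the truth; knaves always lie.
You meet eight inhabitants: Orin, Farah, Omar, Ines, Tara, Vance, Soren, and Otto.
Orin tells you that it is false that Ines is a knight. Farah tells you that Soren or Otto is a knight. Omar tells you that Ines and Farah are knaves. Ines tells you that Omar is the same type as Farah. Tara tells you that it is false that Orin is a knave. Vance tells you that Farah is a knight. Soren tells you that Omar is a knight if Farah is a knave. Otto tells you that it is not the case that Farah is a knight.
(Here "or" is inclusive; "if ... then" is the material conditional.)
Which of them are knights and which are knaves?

Orin is a knight, and the claim "it is false that Ines is a knight" is indeed True.
Farah is a knight, so "Soren or Otto is a knight" must be True — and it is.
Since Omar is a knave, "Ines and Farah are knaves" needs to be false, which holds.
Ines is a knave, so "Omar is the same type as Farah" must be false — and it is.
Tara (knight): "it is false that Orin is a knave" — True. ✓
Vance is a knight, so "Farah is a knight" must be True — and it is.
Soren (knight): "Omar is a knight if Farah is a knave" — True. ✓
Otto (knave): "it is not the case that Farah is a knight" — false. ✓

Knights: Orin, Farah, Tara, Vance, and Soren. Knaves: Omar, Ines, and Otto.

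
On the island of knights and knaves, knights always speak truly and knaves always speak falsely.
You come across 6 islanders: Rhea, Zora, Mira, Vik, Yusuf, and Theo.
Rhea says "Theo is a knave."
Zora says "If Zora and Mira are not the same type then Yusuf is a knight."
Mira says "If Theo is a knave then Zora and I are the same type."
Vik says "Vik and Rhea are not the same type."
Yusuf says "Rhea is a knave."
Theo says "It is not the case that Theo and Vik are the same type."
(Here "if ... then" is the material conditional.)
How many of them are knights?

4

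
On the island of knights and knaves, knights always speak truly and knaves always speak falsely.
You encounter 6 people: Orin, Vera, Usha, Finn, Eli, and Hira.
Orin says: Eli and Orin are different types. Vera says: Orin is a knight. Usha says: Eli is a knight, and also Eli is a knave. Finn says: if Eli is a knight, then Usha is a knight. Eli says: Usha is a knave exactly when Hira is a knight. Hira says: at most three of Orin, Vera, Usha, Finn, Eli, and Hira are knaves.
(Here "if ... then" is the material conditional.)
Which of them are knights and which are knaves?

Knights: Finn. Knaves: Orin, Vera, Usha, Eli, and Hira.

Orin is a knave; "Eli and Orin are different types" is false, as required.
Vera (knave): "Orin is a knight" — false. ✓
Usha (knave): "Eli is a knight, and also Eli is a knave" — false. ✓
As a knight, Finn's statement "if Eli is a knight, then Usha is a knight" should be true; it is.
Eli is a knave, and the claim "Usha is a knave exactly when Hira is a knight" is indeed false.
Since Hira is a knave, "at most three of Orin, Vera, Usha, Finn, Eli, and Hira are knaves" needs to be false, which holds.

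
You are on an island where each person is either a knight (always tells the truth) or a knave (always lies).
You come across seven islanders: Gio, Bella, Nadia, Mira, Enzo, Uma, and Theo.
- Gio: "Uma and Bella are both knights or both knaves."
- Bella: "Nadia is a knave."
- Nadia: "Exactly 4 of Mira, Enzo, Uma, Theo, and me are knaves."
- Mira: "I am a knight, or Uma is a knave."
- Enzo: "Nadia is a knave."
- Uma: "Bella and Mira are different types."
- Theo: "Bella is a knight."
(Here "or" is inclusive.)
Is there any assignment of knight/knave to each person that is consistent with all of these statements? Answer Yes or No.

Yes

One consistent assignment: Gio=knight, Bella=knight, Nadia=knave, Mira=knave, Enzo=knight, Uma=knight, Theo=knight.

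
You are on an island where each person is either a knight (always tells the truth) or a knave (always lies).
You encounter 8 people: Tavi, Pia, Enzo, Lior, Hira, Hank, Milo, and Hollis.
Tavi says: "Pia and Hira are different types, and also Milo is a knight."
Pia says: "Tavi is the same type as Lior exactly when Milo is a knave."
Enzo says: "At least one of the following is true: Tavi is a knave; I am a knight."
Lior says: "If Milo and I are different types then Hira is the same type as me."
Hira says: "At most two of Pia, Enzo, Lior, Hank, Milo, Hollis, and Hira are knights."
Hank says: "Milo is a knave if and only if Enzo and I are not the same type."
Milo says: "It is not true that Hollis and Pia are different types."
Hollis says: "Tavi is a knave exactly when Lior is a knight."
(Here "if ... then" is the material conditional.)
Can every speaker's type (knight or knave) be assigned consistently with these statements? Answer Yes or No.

Checking all 256 assignments, each has at least one speaker whose statement's truth value contradicts their type.

No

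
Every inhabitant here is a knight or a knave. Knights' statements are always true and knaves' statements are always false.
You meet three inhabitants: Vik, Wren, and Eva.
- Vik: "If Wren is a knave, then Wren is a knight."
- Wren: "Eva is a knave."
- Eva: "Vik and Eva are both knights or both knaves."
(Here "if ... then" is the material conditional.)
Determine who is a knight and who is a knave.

Knights: Vik and Wren. Knaves: Eva.

Suppose Vik is a knave. Then Vik's statement "if Wren is a knave, then Wren is a knight" would have to be false. Checking the 4 ways to assign the others, none is consistent with every speaker.
(For instance, with Wren=knight, Eva=knave, Vik's claim "if Wren is a knave, then Wren is a knight" comes out true where it would need to be false.)
So Vik must be a knight, making "if Wren is a knave, then Wren is a knight" true. Taking Vik=knight, Wren=knight, Eva=knave, each remaining statement checks out:
  Wren (knight): "Eva is a knave" — true. ✓
  Eva (knave): "Vik and Eva are both knights or both knaves" — false. ✓
This is the unique consistent assignment.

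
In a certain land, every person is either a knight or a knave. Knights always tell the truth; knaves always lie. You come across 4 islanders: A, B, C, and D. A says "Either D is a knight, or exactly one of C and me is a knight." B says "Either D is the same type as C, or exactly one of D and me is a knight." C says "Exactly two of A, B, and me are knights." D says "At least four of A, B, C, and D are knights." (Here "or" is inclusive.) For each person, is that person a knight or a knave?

Knights: B. Knaves: A, C, and D.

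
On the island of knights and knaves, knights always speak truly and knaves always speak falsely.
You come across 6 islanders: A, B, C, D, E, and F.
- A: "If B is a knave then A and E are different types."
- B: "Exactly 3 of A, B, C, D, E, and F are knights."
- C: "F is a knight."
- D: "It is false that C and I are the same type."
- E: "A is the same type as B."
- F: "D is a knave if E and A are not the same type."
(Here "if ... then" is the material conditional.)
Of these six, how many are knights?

2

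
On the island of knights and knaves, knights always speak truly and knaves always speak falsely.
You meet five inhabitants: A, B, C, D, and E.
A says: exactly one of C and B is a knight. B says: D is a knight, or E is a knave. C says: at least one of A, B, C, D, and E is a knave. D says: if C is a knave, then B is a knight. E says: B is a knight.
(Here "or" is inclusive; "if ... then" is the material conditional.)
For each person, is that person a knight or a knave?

A is a knave, B is a knight, C is a knight, D is a knight, and E is a knight.

Suppose A is a knight. Then A's statement "exactly one of C and B is a knight" would have to be true. Checking the 16 ways to assign the others, none is consistent with every speaker.
(For instance, with B=knight, C=knight, D=knight, E=knight, A's claim "exactly one of C and B is a knight" comes out false where it would need to be true.)
So A must be a knave, making "exactly one of C and B is a knight" false. Taking A=knave, B=knight, C=knight, D=knight, E=knight, each remaining statement checks out:
  B (knight): "D is a knight, or E is a knave" — true. ✓
  C (knight): "at least one of A, B, C, D, and E is a knave" — true. ✓
  D (knight): "if C is a knave, then B is a knight" — true. ✓
  E (knight): "B is a knight" — true. ✓
This is the unique consistent assignment.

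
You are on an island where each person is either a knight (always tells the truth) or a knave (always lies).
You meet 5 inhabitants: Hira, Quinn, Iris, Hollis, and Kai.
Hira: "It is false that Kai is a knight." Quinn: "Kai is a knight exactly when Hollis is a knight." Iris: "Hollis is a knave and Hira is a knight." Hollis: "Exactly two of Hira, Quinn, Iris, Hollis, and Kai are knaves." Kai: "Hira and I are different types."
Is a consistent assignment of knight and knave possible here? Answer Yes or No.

One consistent assignment: Hira=knave, Quinn=knight, Iris=knave, Hollis=knight, Kai=knight.

Yes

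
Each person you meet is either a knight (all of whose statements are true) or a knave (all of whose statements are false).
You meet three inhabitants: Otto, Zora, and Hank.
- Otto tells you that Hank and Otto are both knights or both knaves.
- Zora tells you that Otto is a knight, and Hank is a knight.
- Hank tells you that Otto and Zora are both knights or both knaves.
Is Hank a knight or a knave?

Consistent assignments: {Otto=knight, Zora=knight, Hank=knight}; {Otto=knave, Zora=knave, Hank=knight}
In every consistent assignment, Hank is a knight.

Hank is a knight.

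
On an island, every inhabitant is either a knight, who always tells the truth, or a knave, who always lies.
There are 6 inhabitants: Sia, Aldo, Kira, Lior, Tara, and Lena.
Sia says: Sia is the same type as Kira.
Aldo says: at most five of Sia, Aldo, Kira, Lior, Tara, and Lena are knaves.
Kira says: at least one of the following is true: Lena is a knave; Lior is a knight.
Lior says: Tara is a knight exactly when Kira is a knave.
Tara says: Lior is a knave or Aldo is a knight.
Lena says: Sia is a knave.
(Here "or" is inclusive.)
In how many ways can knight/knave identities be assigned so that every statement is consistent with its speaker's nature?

1

Consistent assignments:
  Sia=knight, Aldo=knight, Kira=knight, Lior=knave, Tara=knight, Lena=knave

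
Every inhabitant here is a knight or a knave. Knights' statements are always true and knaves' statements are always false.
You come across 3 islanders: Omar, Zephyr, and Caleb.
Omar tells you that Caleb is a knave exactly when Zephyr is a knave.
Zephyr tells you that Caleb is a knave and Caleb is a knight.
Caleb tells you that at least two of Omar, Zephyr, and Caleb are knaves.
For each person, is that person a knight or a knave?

Knights: Caleb. Knaves: Omar and Zephyr.

Omar (knave): "Caleb is a knave exactly when Zephyr is a knave" — False. ✓
Zephyr is a knave; "Caleb is a knave and Caleb is a knight" is False, as required.
Since Caleb is a knight, "at least two of Omar, Zephyr, and Caleb are knaves" needs to be True, which holds.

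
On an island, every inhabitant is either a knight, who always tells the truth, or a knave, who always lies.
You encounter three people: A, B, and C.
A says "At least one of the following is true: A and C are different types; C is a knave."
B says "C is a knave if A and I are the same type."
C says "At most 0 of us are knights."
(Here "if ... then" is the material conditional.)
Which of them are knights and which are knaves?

Suppose A is a knave. Then A's statement "at least one of the following is true: A and C are different types; C is a knave" would have to be false. Checking the 4 ways to assign the others, none is consistent with every speaker.
(For instance, with B=knight, C=knave, A's claim "at least one of the following is true: A and C are different types; C is a knave" comes out true where it would need to be false.)
So A must be a knight, making "at least one of the following is true: A and C are different types; C is a knave" true. Taking A=knight, B=knight, C=knave, each remaining statement checks out:
  B (knight): "C is a knave if A and I are the same type" — true. ✓
  C (knave): "at most 0 of us are knights" — false. ✓
This is the unique consistent assignment.

Knights: A and B. Knaves: C.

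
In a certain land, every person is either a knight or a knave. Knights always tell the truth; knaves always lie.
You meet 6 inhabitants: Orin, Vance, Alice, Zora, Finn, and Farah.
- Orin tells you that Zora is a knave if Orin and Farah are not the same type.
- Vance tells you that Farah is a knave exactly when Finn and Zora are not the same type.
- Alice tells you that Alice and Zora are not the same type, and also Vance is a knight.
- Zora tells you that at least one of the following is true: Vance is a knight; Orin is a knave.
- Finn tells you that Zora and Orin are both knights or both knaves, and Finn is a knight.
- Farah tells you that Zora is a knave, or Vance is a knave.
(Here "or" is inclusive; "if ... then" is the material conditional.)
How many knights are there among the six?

The unique consistent assignment is Orin=knave, Vance=knave, Alice=knave, Zora=knight, Finn=knave, Farah=knight.
That has 2 knights.

2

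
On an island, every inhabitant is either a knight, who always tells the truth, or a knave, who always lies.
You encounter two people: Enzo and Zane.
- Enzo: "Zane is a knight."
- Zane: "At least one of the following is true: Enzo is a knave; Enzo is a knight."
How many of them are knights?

2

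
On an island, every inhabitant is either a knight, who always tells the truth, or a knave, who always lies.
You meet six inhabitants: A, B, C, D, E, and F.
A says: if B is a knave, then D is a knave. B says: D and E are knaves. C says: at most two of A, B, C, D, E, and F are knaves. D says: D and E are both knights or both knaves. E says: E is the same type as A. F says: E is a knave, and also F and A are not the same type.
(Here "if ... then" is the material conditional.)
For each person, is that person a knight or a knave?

A is a knight, B is a knave, C is a knave, D is a knave, E is a knight, and F is a knave.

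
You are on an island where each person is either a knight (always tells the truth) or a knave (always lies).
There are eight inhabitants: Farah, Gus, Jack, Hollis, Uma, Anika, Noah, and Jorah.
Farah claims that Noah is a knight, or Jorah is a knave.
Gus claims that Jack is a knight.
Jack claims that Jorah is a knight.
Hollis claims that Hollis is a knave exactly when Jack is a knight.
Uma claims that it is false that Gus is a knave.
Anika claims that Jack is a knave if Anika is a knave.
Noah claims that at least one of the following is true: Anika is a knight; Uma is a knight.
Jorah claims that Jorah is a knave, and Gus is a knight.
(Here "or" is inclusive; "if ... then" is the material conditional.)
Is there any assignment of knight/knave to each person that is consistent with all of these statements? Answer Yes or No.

Yes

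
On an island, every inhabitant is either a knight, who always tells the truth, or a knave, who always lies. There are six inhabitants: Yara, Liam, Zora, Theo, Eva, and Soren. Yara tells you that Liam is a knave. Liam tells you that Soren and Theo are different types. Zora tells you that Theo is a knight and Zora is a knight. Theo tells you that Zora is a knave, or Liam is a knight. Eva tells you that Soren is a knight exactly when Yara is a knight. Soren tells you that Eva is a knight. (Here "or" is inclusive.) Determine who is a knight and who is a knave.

Yara is a knight, Liam is a knave, Zora is a knave, Theo is a knight, Eva is a knight, and Soren is a knight.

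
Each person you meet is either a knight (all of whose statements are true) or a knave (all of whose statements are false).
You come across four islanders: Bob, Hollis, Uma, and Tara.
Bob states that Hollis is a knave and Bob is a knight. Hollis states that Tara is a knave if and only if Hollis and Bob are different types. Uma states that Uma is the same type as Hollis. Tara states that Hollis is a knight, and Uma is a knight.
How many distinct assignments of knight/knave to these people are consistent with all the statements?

Consistent assignments:
  Bob=knave, Hollis=knight, Uma=knave, Tara=knave

1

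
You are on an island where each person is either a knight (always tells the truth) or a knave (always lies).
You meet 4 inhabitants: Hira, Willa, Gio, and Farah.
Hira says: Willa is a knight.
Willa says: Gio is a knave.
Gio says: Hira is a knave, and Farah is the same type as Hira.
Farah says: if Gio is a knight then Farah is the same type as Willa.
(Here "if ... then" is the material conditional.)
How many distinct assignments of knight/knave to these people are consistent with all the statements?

Consistent assignments:
  Hira=knight, Willa=knight, Gio=knave, Farah=knight

1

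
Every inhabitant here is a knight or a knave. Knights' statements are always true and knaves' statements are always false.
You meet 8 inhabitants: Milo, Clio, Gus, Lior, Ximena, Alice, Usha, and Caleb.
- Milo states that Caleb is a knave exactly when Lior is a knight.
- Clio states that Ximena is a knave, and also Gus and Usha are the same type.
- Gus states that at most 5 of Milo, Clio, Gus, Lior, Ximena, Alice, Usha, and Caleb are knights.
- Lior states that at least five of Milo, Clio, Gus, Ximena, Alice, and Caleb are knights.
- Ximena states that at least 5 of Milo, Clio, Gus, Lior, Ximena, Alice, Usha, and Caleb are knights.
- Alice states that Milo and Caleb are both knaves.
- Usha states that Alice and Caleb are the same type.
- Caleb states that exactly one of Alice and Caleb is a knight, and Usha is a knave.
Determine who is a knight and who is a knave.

Milo is a knight, Clio is a knave, Gus is a knight, Lior is a knave, Ximena is a knave, Alice is a knave, Usha is a knave, and Caleb is a knight.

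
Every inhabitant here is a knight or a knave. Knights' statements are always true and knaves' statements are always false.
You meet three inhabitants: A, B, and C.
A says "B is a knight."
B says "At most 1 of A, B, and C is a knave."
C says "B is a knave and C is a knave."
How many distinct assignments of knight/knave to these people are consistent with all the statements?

1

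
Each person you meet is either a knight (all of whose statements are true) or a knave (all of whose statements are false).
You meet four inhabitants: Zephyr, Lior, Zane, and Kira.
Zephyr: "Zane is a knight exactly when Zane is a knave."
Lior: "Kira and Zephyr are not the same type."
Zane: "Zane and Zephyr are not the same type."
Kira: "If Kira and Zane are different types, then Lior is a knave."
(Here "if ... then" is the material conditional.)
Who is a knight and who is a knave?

Zephyr is a knave, Lior is a knight, Zane is a knight, and Kira is a knight.

Suppose Zephyr is a knight. Then Zephyr's statement "Zane is a knight exactly when Zane is a knave" would have to be true. Checking the 8 ways to assign the others, none is consistent with every speaker.
(For instance, with Lior=knight, Zane=knight, Kira=knight, Zephyr's claim "Zane is a knight exactly when Zane is a knave" comes out false where it would need to be true.)
So Zephyr must be a knave, making "Zane is a knight exactly when Zane is a knave" false. Taking Zephyr=knave, Lior=knight, Zane=knight, Kira=knight, each remaining statement checks out:
  Lior (knight): "Kira and Zephyr are not the same type" — true. ✓
  Zane (knight): "Zane and Zephyr are not the same type" — true. ✓
  Kira (knight): "if Kira and Zane are different types, then Lior is a knave" — true. ✓
This is the unique consistent assignment.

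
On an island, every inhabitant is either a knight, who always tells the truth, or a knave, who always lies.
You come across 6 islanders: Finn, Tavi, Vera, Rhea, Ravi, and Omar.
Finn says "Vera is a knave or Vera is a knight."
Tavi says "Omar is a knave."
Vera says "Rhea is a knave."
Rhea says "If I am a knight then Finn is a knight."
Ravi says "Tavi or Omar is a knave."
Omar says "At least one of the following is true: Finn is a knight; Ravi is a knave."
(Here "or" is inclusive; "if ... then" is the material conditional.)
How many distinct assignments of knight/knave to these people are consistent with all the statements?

1

Consistent assignments:
  Finn=knight, Tavi=knave, Vera=knave, Rhea=knight, Ravi=knight, Omar=knight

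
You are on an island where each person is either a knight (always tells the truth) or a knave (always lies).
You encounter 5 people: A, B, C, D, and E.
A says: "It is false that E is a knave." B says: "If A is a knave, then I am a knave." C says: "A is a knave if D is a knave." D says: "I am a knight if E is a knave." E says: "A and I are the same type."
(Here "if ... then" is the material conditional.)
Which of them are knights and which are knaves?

A is a knight, B is a knight, C is a knight, D is a knight, and E is a knight.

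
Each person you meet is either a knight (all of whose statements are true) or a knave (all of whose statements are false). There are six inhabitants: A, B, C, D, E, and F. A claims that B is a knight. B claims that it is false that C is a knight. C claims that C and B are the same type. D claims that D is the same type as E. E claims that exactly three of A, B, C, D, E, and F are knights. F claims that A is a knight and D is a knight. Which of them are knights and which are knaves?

Knights: A, B, and E. Knaves: C, D, and F.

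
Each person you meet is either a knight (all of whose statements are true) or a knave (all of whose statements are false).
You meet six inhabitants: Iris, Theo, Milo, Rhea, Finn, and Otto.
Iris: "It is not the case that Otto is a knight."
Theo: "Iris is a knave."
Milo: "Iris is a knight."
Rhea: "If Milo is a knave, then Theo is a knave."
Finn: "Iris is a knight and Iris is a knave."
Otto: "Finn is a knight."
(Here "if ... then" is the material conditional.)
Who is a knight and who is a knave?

As a knight, Iris's statement "it is not the case that Otto is a knight" should be true; it is.
Theo is a knave, so "Iris is a knave" must be false — and it is.
Since Milo is a knight, "Iris is a knight" needs to be true, which holds.
As a knight, Rhea's statement "if Milo is a knave, then Theo is a knave" should be true; it is.
As a knave, Finn's statement "Iris is a knight and Iris is a knave" should be false; it is.
Otto is a knave, and the claim "Finn is a knight" is indeed false.

Iris is a knight, Theo is a knave, Milo is a knight, Rhea is a knight, Finn is a knave, and Otto is a knave.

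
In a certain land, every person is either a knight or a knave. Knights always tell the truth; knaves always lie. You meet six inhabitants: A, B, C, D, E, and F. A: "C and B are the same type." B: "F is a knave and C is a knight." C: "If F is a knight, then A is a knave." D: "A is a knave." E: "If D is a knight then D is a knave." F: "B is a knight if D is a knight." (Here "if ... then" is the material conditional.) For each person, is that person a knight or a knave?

Knights: A, E, and F. Knaves: B, C, and D.

Since A is a knight, "C and B are the same type" needs to be true, which holds.
B is a knave; "F is a knave and C is a knight" is False, as required.
C is a knave, so "if F is a knight, then A is a knave" must be False — and it is.
D is a knave, so "A is a knave" must be False — and it is.
E is a knight, so "if D is a knight then D is a knave" must be true — and it is.
Since F is a knight, "B is a knight if D is a knight" needs to be true, which holds.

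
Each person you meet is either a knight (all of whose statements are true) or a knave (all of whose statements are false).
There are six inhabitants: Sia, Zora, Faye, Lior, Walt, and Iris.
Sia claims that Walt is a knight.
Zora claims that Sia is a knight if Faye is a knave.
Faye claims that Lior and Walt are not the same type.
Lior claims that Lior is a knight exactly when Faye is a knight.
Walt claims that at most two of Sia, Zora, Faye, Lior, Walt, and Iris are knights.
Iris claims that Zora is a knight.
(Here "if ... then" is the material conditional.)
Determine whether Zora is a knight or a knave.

Zora is a knight.

Consistent assignments: {Sia=knave, Zora=knight, Faye=knight, Lior=knight, Walt=knave, Iris=knight}
In every consistent assignment, Zora is a knight.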